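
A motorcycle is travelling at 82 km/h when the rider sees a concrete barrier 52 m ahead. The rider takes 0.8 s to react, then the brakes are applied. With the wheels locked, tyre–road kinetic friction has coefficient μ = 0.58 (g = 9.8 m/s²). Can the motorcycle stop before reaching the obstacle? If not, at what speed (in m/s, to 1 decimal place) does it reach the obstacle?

82 km/h ÷ 3.6 = 22.7778 m/s.
a = μg = 0.58 × 9.8 = 5.684 m/s².
Reaction distance = 22.7778 × 0.8 = 18.222 m.
Braking distance needed to stop: v²/(2a) = 518.828 / 11.368 = 45.639 m, so total needed = 18.222 + 45.639 = 63.861 m > 52 m — it cannot stop.
Distance remaining when braking begins: 52 − 18.222 = 33.778 m.
v² = v₀² − 2a·d = 518.828 − 2 × 5.684 × 33.778 = 134.840 m²/s².
v = √134.840 = 11.612 m/s.

No — it strikes the obstacle at 11.6 m/s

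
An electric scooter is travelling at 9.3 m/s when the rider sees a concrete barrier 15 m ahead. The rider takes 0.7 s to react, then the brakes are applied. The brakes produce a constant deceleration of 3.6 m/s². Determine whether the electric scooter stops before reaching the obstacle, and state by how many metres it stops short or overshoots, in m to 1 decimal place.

No — it overshoots by 3.5 m

Reaction distance = 9.3000 × 0.7 = 6.510 m.
Braking distance = v²/(2a) = 86.490 / 7.200 = 12.012 m.
Total stopping distance = 6.510 + 12.012 = 18.522 m, vs 15 m available — it cannot stop in time and overshoots by 18.522 − 15 = 3.522 m.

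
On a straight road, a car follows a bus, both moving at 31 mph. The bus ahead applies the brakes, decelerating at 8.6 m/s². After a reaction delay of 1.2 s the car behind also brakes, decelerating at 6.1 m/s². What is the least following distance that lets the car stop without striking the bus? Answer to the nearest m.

31 mph × 0.44704 = 13.8582 m/s.
Leader travels v²/(2a_L) = 192.050 / 17.200 = 11.166 m before stopping.
Follower covers v·t_r = 13.8582 × 1.2 = 16.630 m while reacting, then v²/(2a_F) = 192.050 / 12.200 = 15.742 m while braking, for a total of 16.630 + 15.742 = 32.372 m.
Since a_F ≤ a_L and the follower starts braking later, the follower is never slower than the leader, so the closest approach is when both have stopped.
Minimum gap = 32.372 − 11.166 = 21.206 m.

Minimum gap ≈ 21 m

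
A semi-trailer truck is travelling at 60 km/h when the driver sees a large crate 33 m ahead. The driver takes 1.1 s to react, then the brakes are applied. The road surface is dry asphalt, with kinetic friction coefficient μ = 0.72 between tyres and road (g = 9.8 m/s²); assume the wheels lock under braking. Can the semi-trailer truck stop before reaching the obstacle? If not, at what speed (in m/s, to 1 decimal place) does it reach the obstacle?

No — it strikes the obstacle at 8.4 m/s

60 km/h ÷ 3.6 = 16.6667 m/s.
a = μg = 0.72 × 9.8 = 7.056 m/s².
Reaction distance = 16.6667 × 1.1 = 18.333 m.
Braking distance needed to stop: v²/(2a) = 277.779 / 14.112 = 19.684 m, so total needed = 18.333 + 19.684 = 38.017 m > 33 m — it cannot stop.
Distance remaining when braking begins: 33 − 18.333 = 14.667 m.
v² = v₀² − 2a·d = 277.779 − 2 × 7.056 × 14.667 = 70.798 m²/s².
v = √70.798 = 8.414 m/s.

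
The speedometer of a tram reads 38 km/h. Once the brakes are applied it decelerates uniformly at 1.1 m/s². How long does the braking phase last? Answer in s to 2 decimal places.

38 km/h ÷ 3.6 = 10.5556 m/s.
Braking time = v/a = 10.5556 / 1.100 = 9.596 s.

Braking time ≈ 9.60 s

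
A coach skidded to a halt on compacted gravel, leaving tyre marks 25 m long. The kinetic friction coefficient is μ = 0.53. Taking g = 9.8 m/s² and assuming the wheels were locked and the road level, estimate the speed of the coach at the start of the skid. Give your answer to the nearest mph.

Deceleration a = μg = 0.53 × 9.8 = 5.194 m/s².
v = √(2a·d) = √(2 × 5.194 × 25) = √259.700 = 16.1152 m/s.
= 16.1152 ÷ 0.44704 = 36.049 mph.

Initial speed ≈ 36 mph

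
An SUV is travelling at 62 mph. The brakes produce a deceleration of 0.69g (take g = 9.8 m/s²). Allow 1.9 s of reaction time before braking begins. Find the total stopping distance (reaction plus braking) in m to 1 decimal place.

62 mph × 0.44704 = 27.7165 m/s.
a = 0.69 × 9.8 = 6.762 m/s².
Reaction distance = v·t_r = 27.7165 × 1.9 = 52.661 m.
Braking distance = v²/(2a) = 27.7165² / (2 × 6.762) = 768.204 / 13.524 = 56.803 m.
Total = 52.661 + 56.803 = 109.464 m.

Total stopping distance ≈ 109.5 m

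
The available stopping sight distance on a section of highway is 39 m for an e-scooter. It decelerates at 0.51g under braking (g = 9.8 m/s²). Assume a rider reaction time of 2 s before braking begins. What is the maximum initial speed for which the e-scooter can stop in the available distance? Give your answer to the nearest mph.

Maximum speed ≈ 27 mph

a = 0.51 × 9.8 = 4.998 m/s².
Stopping distance: v·t_r + v²/(2a) = 39 with t_r = 2 s and a = 4.998 m/s².
So v² + 19.992 v − 389.84 = 0.
Positive root: v = −a·t_r + √((a·t_r)² + 2a·d) = −9.996 + √(99.920 + 389.84) = 12.1345 m/s.
12.1345 m/s ÷ 0.44704 = 27.144 mph.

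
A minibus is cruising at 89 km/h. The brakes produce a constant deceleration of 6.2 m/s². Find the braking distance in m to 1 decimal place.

Braking distance ≈ 49.3 m

89 km/h ÷ 3.6 = 24.7222 m/s.
Braking distance = v²/(2a) = 24.7222² / (2 × 6.200) = 611.187 / 12.400 = 49.289 m.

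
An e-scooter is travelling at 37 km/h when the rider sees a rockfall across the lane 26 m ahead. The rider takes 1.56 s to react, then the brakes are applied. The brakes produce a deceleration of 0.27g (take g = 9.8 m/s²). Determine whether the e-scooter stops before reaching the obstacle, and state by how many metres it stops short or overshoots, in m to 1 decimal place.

No — it overshoots by 10.0 m

37 km/h ÷ 3.6 = 10.2778 m/s.
a = 0.27 × 9.8 = 2.646 m/s².
Reaction distance = 10.2778 × 1.56 = 16.033 m.
Braking distance = v²/(2a) = 105.633 / 5.292 = 19.961 m.
Total stopping distance = 16.033 + 19.961 = 35.994 m, vs 26 m available — it cannot stop in time and overshoots by 35.994 − 26 = 9.994 m.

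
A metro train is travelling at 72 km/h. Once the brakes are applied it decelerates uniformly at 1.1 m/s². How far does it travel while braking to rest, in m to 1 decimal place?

Braking distance ≈ 181.8 m

72 km/h ÷ 3.6 = 20.0000 m/s.
Braking distance = v²/(2a) = 20.0000² / (2 × 1.100) = 400.000 / 2.200 = 181.818 m.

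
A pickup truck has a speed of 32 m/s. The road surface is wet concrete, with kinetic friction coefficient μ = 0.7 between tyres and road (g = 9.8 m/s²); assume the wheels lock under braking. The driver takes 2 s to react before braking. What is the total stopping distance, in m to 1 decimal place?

Total stopping distance ≈ 138.6 m

a = μg = 0.7 × 9.8 = 6.860 m/s².
Reaction distance = v·t_r = 32.0000 × 2 = 64.000 m.
Braking distance = v²/(2a) = 32.0000² / (2 × 6.860) = 1024.000 / 13.720 = 74.636 m.
Total = 64.000 + 74.636 = 138.636 m.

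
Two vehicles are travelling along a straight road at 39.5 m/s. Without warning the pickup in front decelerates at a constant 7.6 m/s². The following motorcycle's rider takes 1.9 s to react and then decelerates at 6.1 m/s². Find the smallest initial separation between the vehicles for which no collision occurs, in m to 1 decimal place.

Leader travels v²/(2a_L) = 1560.250 / 15.200 = 102.648 m before stopping.
Follower covers v·t_r = 39.5000 × 1.9 = 75.050 m while reacting, then v²/(2a_F) = 1560.250 / 12.200 = 127.889 m while braking, for a total of 75.050 + 127.889 = 202.939 m.
Since a_F ≤ a_L and the follower starts braking later, the follower is never slower than the leader, so the closest approach is when both have stopped.
Minimum gap = 202.939 − 102.648 = 100.291 m.

Minimum gap ≈ 100.3 m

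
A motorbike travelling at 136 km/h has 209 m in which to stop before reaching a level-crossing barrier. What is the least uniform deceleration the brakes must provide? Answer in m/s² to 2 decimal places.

136 km/h ÷ 3.6 = 37.7778 m/s.
v² = 2a·d ⇒ a = v²/(2d) = 37.7778² / (2 × 209.000) = 1427.162 / 418.000 = 3.4143 m/s².

Required deceleration ≈ 3.41 m/s²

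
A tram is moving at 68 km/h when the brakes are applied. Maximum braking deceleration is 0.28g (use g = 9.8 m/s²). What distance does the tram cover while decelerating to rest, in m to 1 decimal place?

68 km/h ÷ 3.6 = 18.8889 m/s.
a = 0.28 × 9.8 = 2.744 m/s².
Braking distance = v²/(2a) = 18.8889² / (2 × 2.744) = 356.791 / 5.488 = 65.013 m.

Braking distance ≈ 65.0 m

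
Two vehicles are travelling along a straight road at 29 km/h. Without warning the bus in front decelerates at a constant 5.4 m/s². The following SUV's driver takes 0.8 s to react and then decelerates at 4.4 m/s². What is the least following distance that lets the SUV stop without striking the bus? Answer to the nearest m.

29 km/h ÷ 3.6 = 8.0556 m/s.
Leader travels v²/(2a_L) = 64.893 / 10.800 = 6.009 m before stopping.
Follower covers v·t_r = 8.0556 × 0.8 = 6.444 m while reacting, then v²/(2a_F) = 64.893 / 8.800 = 7.374 m while braking, for a total of 6.444 + 7.374 = 13.818 m.
Since a_F ≤ a_L and the follower starts braking later, the follower is never slower than the leader, so the closest approach is when both have stopped.
Minimum gap = 13.818 − 6.009 = 7.809 m.

Minimum gap ≈ 8 m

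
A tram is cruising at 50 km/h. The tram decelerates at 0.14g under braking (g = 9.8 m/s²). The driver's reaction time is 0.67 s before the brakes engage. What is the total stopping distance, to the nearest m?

50 km/h ÷ 3.6 = 13.8889 m/s.
a = 0.14 × 9.8 = 1.372 m/s².
Reaction distance = v·t_r = 13.8889 × 0.67 = 9.306 m.
Braking distance = v²/(2a) = 13.8889² / (2 × 1.372) = 192.902 / 2.744 = 70.300 m.
Total = 9.306 + 70.300 = 79.606 m.

Total stopping distance ≈ 80 m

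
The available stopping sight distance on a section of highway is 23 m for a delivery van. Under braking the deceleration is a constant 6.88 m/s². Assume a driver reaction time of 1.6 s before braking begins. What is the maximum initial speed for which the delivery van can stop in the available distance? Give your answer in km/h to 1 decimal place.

Maximum speed ≈ 35.7 km/h

Stopping distance: v·t_r + v²/(2a) = 23 with t_r = 1.6 s and a = 6.880 m/s².
So v² + 22.016 v − 316.48 = 0.
Positive root: v = −a·t_r + √((a·t_r)² + 2a·d) = −11.008 + √(121.176 + 316.48) = 9.9122 m/s.
9.9122 m/s × 3.6 = 35.684 km/h.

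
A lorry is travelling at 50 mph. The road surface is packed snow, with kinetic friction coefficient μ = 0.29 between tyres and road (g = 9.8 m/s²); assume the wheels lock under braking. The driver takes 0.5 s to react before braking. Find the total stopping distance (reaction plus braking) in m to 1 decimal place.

Total stopping distance ≈ 99.1 m

50 mph × 0.44704 = 22.3520 m/s.
a = μg = 0.29 × 9.8 = 2.842 m/s².
Reaction distance = v·t_r = 22.3520 × 0.5 = 11.176 m.
Braking distance = v²/(2a) = 22.3520² / (2 × 2.842) = 499.612 / 5.684 = 87.898 m.
Total = 11.176 + 87.898 = 99.074 m.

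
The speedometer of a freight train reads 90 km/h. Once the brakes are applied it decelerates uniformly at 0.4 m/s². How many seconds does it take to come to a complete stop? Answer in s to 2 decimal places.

90 km/h ÷ 3.6 = 25.0000 m/s.
Braking time = v/a = 25.0000 / 0.400 = 62.500 s.

Braking time ≈ 62.50 s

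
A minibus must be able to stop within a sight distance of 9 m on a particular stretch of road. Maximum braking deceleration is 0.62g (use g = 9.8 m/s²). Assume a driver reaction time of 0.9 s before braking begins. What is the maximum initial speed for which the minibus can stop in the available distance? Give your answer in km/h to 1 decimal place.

Maximum speed ≈ 22.8 km/h

a = 0.62 × 9.8 = 6.076 m/s².
Stopping distance: v·t_r + v²/(2a) = 9 with t_r = 0.9 s and a = 6.076 m/s².
So v² + 10.937 v − 109.37 = 0.
Positive root: v = −a·t_r + √((a·t_r)² + 2a·d) = −5.468 + √(29.899 + 109.37) = 6.3332 m/s.
6.3332 m/s × 3.6 = 22.800 km/h.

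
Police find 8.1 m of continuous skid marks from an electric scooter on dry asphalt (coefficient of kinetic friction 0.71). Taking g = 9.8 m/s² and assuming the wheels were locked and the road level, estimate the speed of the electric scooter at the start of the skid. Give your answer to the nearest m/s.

Initial speed ≈ 11 m/s

Deceleration a = μg = 0.71 × 9.8 = 6.958 m/s².
v = √(2a·d) = √(2 × 6.958 × 8.1) = √112.720 = 10.6170 m/s.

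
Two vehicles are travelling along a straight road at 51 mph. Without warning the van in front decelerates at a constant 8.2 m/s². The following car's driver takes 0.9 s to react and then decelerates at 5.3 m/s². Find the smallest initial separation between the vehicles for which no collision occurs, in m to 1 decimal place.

51 mph × 0.44704 = 22.7990 m/s.
Leader travels v²/(2a_L) = 519.794 / 16.400 = 31.695 m before stopping.
Follower covers v·t_r = 22.7990 × 0.9 = 20.519 m while reacting, then v²/(2a_F) = 519.794 / 10.600 = 49.037 m while braking, for a total of 20.519 + 49.037 = 69.556 m.
Since a_F ≤ a_L and the follower starts braking later, the follower is never slower than the leader, so the closest approach is when both have stopped.
Minimum gap = 69.556 − 31.695 = 37.861 m.

Minimum gap ≈ 37.9 m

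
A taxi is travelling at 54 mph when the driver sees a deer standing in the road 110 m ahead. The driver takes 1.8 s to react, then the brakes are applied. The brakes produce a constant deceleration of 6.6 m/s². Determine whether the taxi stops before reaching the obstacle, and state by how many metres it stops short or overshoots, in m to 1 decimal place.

54 mph × 0.44704 = 24.1402 m/s.
Reaction distance = 24.1402 × 1.8 = 43.452 m.
Braking distance = v²/(2a) = 582.749 / 13.200 = 44.148 m.
Total stopping distance = 43.452 + 44.148 = 87.600 m, vs 110 m available — it stops with 110 − 87.600 = 22.400 m to spare.

Yes — it stops 22.4 m short of the obstacle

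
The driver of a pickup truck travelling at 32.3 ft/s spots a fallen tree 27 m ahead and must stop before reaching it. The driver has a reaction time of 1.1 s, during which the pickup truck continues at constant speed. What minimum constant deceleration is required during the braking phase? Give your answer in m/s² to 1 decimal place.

Required deceleration ≈ 3.0 m/s²

32.3 ft/s × 0.3048 = 9.8450 m/s.
Distance covered during reaction = 9.8450 × 1.1 = 10.830 m.
Distance available for braking: 27 − 10.830 = 16.170 m.
v² = 2a·d ⇒ a = v²/(2d) = 9.8450² / (2 × 16.170) = 96.924 / 32.340 = 2.9970 m/s².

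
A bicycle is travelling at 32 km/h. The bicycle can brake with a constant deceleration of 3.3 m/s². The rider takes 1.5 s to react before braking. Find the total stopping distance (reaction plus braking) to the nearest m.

32 km/h ÷ 3.6 = 8.8889 m/s.
Reaction distance = v·t_r = 8.8889 × 1.5 = 13.333 m.
Braking distance = v²/(2a) = 8.8889² / (2 × 3.300) = 79.013 / 6.600 = 11.972 m.
Total = 13.333 + 11.972 = 25.305 m.

Total stopping distance ≈ 25 m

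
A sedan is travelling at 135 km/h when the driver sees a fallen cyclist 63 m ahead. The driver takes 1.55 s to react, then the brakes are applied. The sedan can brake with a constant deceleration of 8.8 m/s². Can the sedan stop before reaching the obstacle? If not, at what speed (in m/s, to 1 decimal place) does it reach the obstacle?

135 km/h ÷ 3.6 = 37.5000 m/s.
Reaction distance = 37.5000 × 1.55 = 58.125 m.
Braking distance needed to stop: v²/(2a) = 1406.250 / 17.600 = 79.901 m, so total needed = 58.125 + 79.901 = 138.026 m > 63 m — it cannot stop.
Distance remaining when braking begins: 63 − 58.125 = 4.875 m.
v² = v₀² − 2a·d = 1406.250 − 2 × 8.800 × 4.875 = 1320.450 m²/s².
v = √1320.450 = 36.338 m/s.

No — it strikes the obstacle at 36.3 m/s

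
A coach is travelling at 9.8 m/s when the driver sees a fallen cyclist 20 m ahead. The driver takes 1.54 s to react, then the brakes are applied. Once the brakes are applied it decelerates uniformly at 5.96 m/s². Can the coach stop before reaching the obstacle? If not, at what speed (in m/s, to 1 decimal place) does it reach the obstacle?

Reaction distance = 9.8000 × 1.54 = 15.092 m.
Braking distance needed to stop: v²/(2a) = 96.040 / 11.920 = 8.057 m, so total needed = 15.092 + 8.057 = 23.149 m > 20 m — it cannot stop.
Distance remaining when braking begins: 20 − 15.092 = 4.908 m.
v² = v₀² − 2a·d = 96.040 − 2 × 5.960 × 4.908 = 37.537 m²/s².
v = √37.537 = 6.127 m/s.

No — it strikes the obstacle at 6.1 m/s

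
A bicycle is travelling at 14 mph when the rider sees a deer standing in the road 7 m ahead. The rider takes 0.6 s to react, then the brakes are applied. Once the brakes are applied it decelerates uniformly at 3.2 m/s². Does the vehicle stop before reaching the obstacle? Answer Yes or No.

No

14 mph × 0.44704 = 6.2586 m/s.
Reaction distance = 6.2586 × 0.6 = 3.755 m.
Braking distance = v²/(2a) = 39.170 / 6.400 = 6.120 m.
Total stopping distance = 3.755 + 6.120 = 9.875 m, vs 7 m available — it cannot stop in time and overshoots by 9.875 − 7 = 2.875 m.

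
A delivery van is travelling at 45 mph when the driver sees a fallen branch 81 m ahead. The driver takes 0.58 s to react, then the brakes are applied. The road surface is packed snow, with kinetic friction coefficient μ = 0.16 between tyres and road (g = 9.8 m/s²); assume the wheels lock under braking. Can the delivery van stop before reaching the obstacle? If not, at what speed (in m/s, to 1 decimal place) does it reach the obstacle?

No — it strikes the obstacle at 13.7 m/s

45 mph × 0.44704 = 20.1168 m/s.
a = μg = 0.16 × 9.8 = 1.568 m/s².
Reaction distance = 20.1168 × 0.58 = 11.668 m.
Braking distance needed to stop: v²/(2a) = 404.686 / 3.136 = 129.045 m, so total needed = 11.668 + 129.045 = 140.713 m > 81 m — it cannot stop.
Distance remaining when braking begins: 81 − 11.668 = 69.332 m.
v² = v₀² − 2a·d = 404.686 − 2 × 1.568 × 69.332 = 187.261 m²/s².
v = √187.261 = 13.684 m/s.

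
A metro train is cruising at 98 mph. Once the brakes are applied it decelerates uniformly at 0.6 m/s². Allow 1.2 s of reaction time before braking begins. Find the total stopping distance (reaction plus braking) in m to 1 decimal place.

Total stopping distance ≈ 1652.0 m

98 mph × 0.44704 = 43.8099 m/s.
Reaction distance = v·t_r = 43.8099 × 1.2 = 52.572 m.
Braking distance = v²/(2a) = 43.8099² / (2 × 0.600) = 1919.307 / 1.200 = 1599.423 m.
Total = 52.572 + 1599.423 = 1651.995 m.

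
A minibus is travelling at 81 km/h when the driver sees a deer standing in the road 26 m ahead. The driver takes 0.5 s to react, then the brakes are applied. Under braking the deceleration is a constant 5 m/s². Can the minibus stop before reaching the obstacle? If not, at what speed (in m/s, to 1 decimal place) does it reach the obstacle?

No — it strikes the obstacle at 18.9 m/s

81 km/h ÷ 3.6 = 22.5000 m/s.
Reaction distance = 22.5000 × 0.5 = 11.250 m.
Braking distance needed to stop: v²/(2a) = 506.250 / 10.000 = 50.625 m, so total needed = 11.250 + 50.625 = 61.875 m > 26 m — it cannot stop.
Distance remaining when braking begins: 26 − 11.250 = 14.750 m.
v² = v₀² − 2a·d = 506.250 − 2 × 5.000 × 14.750 = 358.750 m²/s².
v = √358.750 = 18.941 m/s.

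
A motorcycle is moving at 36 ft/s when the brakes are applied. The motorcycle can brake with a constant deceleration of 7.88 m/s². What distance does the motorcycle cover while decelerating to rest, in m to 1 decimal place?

Braking distance ≈ 7.6 m

36 ft/s × 0.3048 = 10.9728 m/s.
Braking distance = v²/(2a) = 10.9728² / (2 × 7.880) = 120.402 / 15.760 = 7.640 m.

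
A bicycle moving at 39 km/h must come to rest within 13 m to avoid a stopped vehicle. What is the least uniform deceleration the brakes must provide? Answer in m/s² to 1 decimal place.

Required deceleration ≈ 4.5 m/s²

39 km/h ÷ 3.6 = 10.8333 m/s.
v² = 2a·d ⇒ a = v²/(2d) = 10.8333² / (2 × 13.000) = 117.360 / 26.000 = 4.5138 m/s².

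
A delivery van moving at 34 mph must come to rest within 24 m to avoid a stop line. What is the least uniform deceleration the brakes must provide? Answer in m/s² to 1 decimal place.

Required deceleration ≈ 4.8 m/s²

34 mph × 0.44704 = 15.1994 m/s.
v² = 2a·d ⇒ a = v²/(2d) = 15.1994² / (2 × 24.000) = 231.022 / 48.000 = 4.8130 m/s².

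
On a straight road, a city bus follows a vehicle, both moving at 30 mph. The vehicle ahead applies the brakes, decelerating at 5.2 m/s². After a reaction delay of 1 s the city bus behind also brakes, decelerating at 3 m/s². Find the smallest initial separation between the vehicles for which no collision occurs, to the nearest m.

Minimum gap ≈ 26 m

30 mph × 0.44704 = 13.4112 m/s.
Leader travels v²/(2a_L) = 179.860 / 10.400 = 17.294 m before stopping.
Follower covers v·t_r = 13.4112 × 1 = 13.411 m while reacting, then v²/(2a_F) = 179.860 / 6.000 = 29.977 m while braking, for a total of 13.411 + 29.977 = 43.388 m.
Since a_F ≤ a_L and the follower starts braking later, the follower is never slower than the leader, so the closest approach is when both have stopped.
Minimum gap = 43.388 − 17.294 = 26.094 m.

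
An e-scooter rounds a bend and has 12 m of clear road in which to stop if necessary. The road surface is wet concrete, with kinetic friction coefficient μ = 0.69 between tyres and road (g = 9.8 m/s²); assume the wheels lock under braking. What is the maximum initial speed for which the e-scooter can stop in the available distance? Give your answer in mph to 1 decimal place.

Maximum speed ≈ 28.5 mph

a = μg = 0.69 × 9.8 = 6.762 m/s².
v²/(2a) = d ⇒ v = √(2 × 6.762 × 12) = √162.29 = 12.7393 m/s.
12.7393 m/s ÷ 0.44704 = 28.497 mph.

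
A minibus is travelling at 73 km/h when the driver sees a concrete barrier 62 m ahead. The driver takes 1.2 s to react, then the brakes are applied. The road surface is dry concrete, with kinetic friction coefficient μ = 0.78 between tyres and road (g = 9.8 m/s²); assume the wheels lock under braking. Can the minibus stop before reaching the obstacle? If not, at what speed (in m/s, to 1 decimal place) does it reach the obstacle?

Yes — it stops about 10.8 m short of the obstacle, so it never reaches it

73 km/h ÷ 3.6 = 20.2778 m/s.
a = μg = 0.78 × 9.8 = 7.644 m/s².
Reaction distance = 20.2778 × 1.2 = 24.333 m.
Braking distance = v²/(2a) = 411.189 / 15.288 = 26.896 m.
Total stopping distance = 24.333 + 26.896 = 51.229 m, vs 62 m available — it stops with 62 − 51.229 = 10.771 m to spare.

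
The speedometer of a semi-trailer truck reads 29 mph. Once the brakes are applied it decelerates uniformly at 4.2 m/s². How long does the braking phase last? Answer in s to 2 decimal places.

Braking time ≈ 3.09 s

29 mph × 0.44704 = 12.9642 m/s.
Braking time = v/a = 12.9642 / 4.200 = 3.087 s.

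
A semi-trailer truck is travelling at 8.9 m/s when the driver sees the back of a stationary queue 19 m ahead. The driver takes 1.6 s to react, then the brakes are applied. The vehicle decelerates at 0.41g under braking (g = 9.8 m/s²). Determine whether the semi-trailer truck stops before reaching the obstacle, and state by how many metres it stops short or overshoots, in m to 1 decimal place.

No — it overshoots by 5.1 m

a = 0.41 × 9.8 = 4.018 m/s².
Reaction distance = 8.9000 × 1.6 = 14.240 m.
Braking distance = v²/(2a) = 79.210 / 8.036 = 9.857 m.
Total stopping distance = 14.240 + 9.857 = 24.097 m, vs 19 m available — it cannot stop in time and overshoots by 24.097 − 19 = 5.097 m.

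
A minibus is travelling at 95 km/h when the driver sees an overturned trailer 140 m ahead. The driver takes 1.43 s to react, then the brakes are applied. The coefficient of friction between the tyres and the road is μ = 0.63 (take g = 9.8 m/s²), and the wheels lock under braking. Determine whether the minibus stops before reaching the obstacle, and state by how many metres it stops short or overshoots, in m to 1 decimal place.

95 km/h ÷ 3.6 = 26.3889 m/s.
a = μg = 0.63 × 9.8 = 6.174 m/s².
Reaction distance = 26.3889 × 1.43 = 37.736 m.
Braking distance = v²/(2a) = 696.374 / 12.348 = 56.396 m.
Total stopping distance = 37.736 + 56.396 = 94.132 m, vs 140 m available — it stops with 140 − 94.132 = 45.868 m to spare.

Yes — it stops 45.9 m short of the obstacle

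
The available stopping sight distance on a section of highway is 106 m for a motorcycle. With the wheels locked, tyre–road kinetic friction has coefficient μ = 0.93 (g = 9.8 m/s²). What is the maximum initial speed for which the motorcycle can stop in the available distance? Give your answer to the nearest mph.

Maximum speed ≈ 98 mph

a = μg = 0.93 × 9.8 = 9.114 m/s².
v²/(2a) = d ⇒ v = √(2 × 9.114 × 106) = √1932.17 = 43.9565 m/s.
43.9565 m/s ÷ 0.44704 = 98.328 mph.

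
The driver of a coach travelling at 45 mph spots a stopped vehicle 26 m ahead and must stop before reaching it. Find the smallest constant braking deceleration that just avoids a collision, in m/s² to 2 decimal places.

45 mph × 0.44704 = 20.1168 m/s.
v² = 2a·d ⇒ a = v²/(2d) = 20.1168² / (2 × 26.000) = 404.686 / 52.000 = 7.7824 m/s².

Required deceleration ≈ 7.78 m/s²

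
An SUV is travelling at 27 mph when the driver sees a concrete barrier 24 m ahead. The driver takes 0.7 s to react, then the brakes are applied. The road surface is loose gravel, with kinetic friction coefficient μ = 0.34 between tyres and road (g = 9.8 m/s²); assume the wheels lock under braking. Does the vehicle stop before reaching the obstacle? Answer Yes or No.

No

27 mph × 0.44704 = 12.0701 m/s.
a = μg = 0.34 × 9.8 = 3.332 m/s².
Reaction distance = 12.0701 × 0.7 = 8.449 m.
Braking distance = v²/(2a) = 145.687 / 6.664 = 21.862 m.
Total stopping distance = 8.449 + 21.862 = 30.311 m, vs 24 m available — it cannot stop in time and overshoots by 30.311 − 24 = 6.311 m.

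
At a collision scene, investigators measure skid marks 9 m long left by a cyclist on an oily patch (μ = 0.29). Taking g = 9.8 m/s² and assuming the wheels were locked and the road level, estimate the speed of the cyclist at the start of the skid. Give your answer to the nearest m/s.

Deceleration a = μg = 0.29 × 9.8 = 2.842 m/s².
v = √(2a·d) = √(2 × 2.842 × 9) = √51.156 = 7.1523 m/s.

Initial speed ≈ 7 m/s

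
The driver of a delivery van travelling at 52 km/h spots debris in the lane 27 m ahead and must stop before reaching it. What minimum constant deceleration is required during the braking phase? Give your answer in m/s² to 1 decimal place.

Required deceleration ≈ 3.9 m/s²

52 km/h ÷ 3.6 = 14.4444 m/s.
v² = 2a·d ⇒ a = v²/(2d) = 14.4444² / (2 × 27.000) = 208.641 / 54.000 = 3.8637 m/s².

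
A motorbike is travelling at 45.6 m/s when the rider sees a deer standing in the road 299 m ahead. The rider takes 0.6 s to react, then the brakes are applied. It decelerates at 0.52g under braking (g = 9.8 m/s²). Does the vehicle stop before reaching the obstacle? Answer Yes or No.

a = 0.52 × 9.8 = 5.096 m/s².
Reaction distance = 45.6000 × 0.6 = 27.360 m.
Braking distance = v²/(2a) = 2079.360 / 10.192 = 204.019 m.
Total stopping distance = 27.360 + 204.019 = 231.379 m, vs 299 m available — it stops with 299 − 231.379 = 67.621 m to spare.

Yes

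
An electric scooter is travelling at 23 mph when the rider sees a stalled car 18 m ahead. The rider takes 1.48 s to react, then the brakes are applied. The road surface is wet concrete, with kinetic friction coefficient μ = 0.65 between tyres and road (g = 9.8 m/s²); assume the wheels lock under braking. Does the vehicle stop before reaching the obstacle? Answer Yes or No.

No

23 mph × 0.44704 = 10.2819 m/s.
a = μg = 0.65 × 9.8 = 6.370 m/s².
Reaction distance = 10.2819 × 1.48 = 15.217 m.
Braking distance = v²/(2a) = 105.717 / 12.740 = 8.298 m.
Total stopping distance = 15.217 + 8.298 = 23.515 m, vs 18 m available — it cannot stop in time and overshoots by 23.515 − 18 = 5.515 m.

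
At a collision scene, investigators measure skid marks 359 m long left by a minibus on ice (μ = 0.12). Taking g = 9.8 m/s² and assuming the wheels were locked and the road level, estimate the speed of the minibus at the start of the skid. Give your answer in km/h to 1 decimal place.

Initial speed ≈ 104.6 km/h

Deceleration a = μg = 0.12 × 9.8 = 1.176 m/s².
v = √(2a·d) = √(2 × 1.176 × 359) = √844.368 = 29.0580 m/s.
= 29.0580 × 3.6 = 104.609 km/h.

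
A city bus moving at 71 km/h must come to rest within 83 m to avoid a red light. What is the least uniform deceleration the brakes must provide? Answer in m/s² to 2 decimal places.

71 km/h ÷ 3.6 = 19.7222 m/s.
v² = 2a·d ⇒ a = v²/(2d) = 19.7222² / (2 × 83.000) = 388.965 / 166.000 = 2.3432 m/s².

Required deceleration ≈ 2.34 m/s²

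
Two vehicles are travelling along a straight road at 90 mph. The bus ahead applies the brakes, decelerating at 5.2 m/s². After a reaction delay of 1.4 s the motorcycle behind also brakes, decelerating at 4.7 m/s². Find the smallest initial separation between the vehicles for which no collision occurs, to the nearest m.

Minimum gap ≈ 73 m

90 mph × 0.44704 = 40.2336 m/s.
Leader travels v²/(2a_L) = 1618.743 / 10.400 = 155.648 m before stopping.
Follower covers v·t_r = 40.2336 × 1.4 = 56.327 m while reacting, then v²/(2a_F) = 1618.743 / 9.400 = 172.207 m while braking, for a total of 56.327 + 172.207 = 228.534 m.
Since a_F ≤ a_L and the follower starts braking later, the follower is never slower than the leader, so the closest approach is when both have stopped.
Minimum gap = 228.534 − 155.648 = 72.886 m.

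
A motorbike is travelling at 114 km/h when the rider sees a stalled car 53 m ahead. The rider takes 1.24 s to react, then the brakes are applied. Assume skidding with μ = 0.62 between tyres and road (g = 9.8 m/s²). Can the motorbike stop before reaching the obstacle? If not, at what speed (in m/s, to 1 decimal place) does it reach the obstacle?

No — it strikes the obstacle at 28.9 m/s

114 km/h ÷ 3.6 = 31.6667 m/s.
a = μg = 0.62 × 9.8 = 6.076 m/s².
Reaction distance = 31.6667 × 1.24 = 39.267 m.
Braking distance needed to stop: v²/(2a) = 1002.780 / 12.152 = 82.520 m, so total needed = 39.267 + 82.520 = 121.787 m > 53 m — it cannot stop.
Distance remaining when braking begins: 53 − 39.267 = 13.733 m.
v² = v₀² − 2a·d = 1002.780 − 2 × 6.076 × 13.733 = 835.897 m²/s².
v = √835.897 = 28.912 m/s.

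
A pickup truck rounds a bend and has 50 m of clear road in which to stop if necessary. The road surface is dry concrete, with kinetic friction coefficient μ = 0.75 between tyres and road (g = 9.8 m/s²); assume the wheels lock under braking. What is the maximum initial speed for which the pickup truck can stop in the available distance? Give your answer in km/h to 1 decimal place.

a = μg = 0.75 × 9.8 = 7.350 m/s².
v²/(2a) = d ⇒ v = √(2 × 7.350 × 50) = √735.00 = 27.1109 m/s.
27.1109 m/s × 3.6 = 97.599 km/h.

Maximum speed ≈ 97.6 km/h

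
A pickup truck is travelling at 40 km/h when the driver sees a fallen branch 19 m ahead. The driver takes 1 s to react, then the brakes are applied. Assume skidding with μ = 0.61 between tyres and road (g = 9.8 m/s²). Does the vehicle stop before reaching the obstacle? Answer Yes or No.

40 km/h ÷ 3.6 = 11.1111 m/s.
a = μg = 0.61 × 9.8 = 5.978 m/s².
Reaction distance = 11.1111 × 1 = 11.111 m.
Braking distance = v²/(2a) = 123.457 / 11.956 = 10.326 m.
Total stopping distance = 11.111 + 10.326 = 21.437 m, vs 19 m available — it cannot stop in time and overshoots by 21.437 − 19 = 2.437 m.

No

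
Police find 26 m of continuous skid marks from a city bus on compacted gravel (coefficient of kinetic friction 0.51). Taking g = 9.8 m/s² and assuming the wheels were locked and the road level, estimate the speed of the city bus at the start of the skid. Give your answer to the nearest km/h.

Initial speed ≈ 58 km/h

Deceleration a = μg = 0.51 × 9.8 = 4.998 m/s².
v = √(2a·d) = √(2 × 4.998 × 26) = √259.896 = 16.1213 m/s.
= 16.1213 × 3.6 = 58.037 km/h.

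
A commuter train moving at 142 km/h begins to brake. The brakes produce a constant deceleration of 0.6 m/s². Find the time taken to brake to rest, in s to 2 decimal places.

Braking time ≈ 65.74 s

142 km/h ÷ 3.6 = 39.4444 m/s.
Braking time = v/a = 39.4444 / 0.600 = 65.741 s.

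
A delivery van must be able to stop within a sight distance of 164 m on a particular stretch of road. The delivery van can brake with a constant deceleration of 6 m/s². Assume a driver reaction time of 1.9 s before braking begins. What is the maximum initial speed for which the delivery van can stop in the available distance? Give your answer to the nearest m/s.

Stopping distance: v·t_r + v²/(2a) = 164 with t_r = 1.9 s and a = 6.000 m/s².
So v² + 22.800 v − 1968.00 = 0.
Positive root: v = −a·t_r + √((a·t_r)² + 2a·d) = −11.400 + √(129.960 + 1968.00) = 34.4035 m/s.

Maximum speed ≈ 34 m/s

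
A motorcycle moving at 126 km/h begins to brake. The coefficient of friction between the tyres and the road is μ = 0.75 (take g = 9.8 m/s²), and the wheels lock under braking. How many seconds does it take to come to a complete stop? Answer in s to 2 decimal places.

126 km/h ÷ 3.6 = 35.0000 m/s.
a = μg = 0.75 × 9.8 = 7.350 m/s².
Braking time = v/a = 35.0000 / 7.350 = 4.762 s.

Braking time ≈ 4.76 s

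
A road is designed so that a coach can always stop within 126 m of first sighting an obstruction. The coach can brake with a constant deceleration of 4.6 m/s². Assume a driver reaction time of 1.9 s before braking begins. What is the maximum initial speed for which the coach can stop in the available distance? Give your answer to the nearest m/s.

Stopping distance: v·t_r + v²/(2a) = 126 with t_r = 1.9 s and a = 4.600 m/s².
So v² + 17.480 v − 1159.20 = 0.
Positive root: v = −a·t_r + √((a·t_r)² + 2a·d) = −8.740 + √(76.388 + 1159.20) = 26.4109 m/s.

Maximum speed ≈ 26 m/s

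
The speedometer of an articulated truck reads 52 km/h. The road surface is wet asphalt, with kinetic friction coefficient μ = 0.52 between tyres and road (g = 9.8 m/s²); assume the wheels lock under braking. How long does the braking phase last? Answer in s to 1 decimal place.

Braking time ≈ 2.8 s

52 km/h ÷ 3.6 = 14.4444 m/s.
a = μg = 0.52 × 9.8 = 5.096 m/s².
Braking time = v/a = 14.4444 / 5.096 = 2.834 s.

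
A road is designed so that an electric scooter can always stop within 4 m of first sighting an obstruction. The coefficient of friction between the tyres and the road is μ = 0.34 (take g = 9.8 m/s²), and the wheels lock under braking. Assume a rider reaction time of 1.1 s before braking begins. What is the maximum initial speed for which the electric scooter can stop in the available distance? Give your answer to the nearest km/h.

Maximum speed ≈ 10 km/h

a = μg = 0.34 × 9.8 = 3.332 m/s².
Stopping distance: v·t_r + v²/(2a) = 4 with t_r = 1.1 s and a = 3.332 m/s².
So v² + 7.330 v − 26.66 = 0.
Positive root: v = −a·t_r + √((a·t_r)² + 2a·d) = −3.665 + √(13.432 + 26.66) = 2.6668 m/s.
2.6668 m/s × 3.6 = 9.600 km/h.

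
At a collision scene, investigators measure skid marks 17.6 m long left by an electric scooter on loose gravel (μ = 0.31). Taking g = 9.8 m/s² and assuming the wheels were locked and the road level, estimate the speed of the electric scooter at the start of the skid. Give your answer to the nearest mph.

Initial speed ≈ 23 mph

Deceleration a = μg = 0.31 × 9.8 = 3.038 m/s².
v = √(2a·d) = √(2 × 3.038 × 17.6) = √106.938 = 10.3411 m/s.
= 10.3411 ÷ 0.44704 = 23.132 mph.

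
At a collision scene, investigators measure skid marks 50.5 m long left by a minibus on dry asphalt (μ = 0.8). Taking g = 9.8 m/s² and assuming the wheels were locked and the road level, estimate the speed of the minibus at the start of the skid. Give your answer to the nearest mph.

Deceleration a = μg = 0.8 × 9.8 = 7.840 m/s².
v = √(2a·d) = √(2 × 7.840 × 50.5) = √791.840 = 28.1397 m/s.
= 28.1397 ÷ 0.44704 = 62.947 mph.

Initial speed ≈ 63 mph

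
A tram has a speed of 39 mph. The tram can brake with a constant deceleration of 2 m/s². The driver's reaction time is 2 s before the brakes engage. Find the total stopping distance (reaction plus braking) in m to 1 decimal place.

Total stopping distance ≈ 110.9 m

39 mph × 0.44704 = 17.4346 m/s.
Reaction distance = v·t_r = 17.4346 × 2 = 34.869 m.
Braking distance = v²/(2a) = 17.4346² / (2 × 2.000) = 303.965 / 4.000 = 75.991 m.
Total = 34.869 + 75.991 = 110.860 m.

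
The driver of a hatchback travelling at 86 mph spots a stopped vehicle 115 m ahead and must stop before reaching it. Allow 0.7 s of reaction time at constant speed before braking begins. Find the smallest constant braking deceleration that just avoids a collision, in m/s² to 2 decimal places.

Required deceleration ≈ 8.39 m/s²

86 mph × 0.44704 = 38.4454 m/s.
Distance covered during reaction = 38.4454 × 0.7 = 26.912 m.
Distance available for braking: 115 − 26.912 = 88.088 m.
v² = 2a·d ⇒ a = v²/(2d) = 38.4454² / (2 × 88.088) = 1478.049 / 176.176 = 8.3896 m/s².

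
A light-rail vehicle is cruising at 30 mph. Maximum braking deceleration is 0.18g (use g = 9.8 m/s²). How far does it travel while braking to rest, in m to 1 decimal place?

30 mph × 0.44704 = 13.4112 m/s.
a = 0.18 × 9.8 = 1.764 m/s².
Braking distance = v²/(2a) = 13.4112² / (2 × 1.764) = 179.860 / 3.528 = 50.981 m.

Braking distance ≈ 51.0 m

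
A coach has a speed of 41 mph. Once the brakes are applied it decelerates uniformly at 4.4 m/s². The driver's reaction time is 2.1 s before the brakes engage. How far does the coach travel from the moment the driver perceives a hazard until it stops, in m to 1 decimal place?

41 mph × 0.44704 = 18.3286 m/s.
Reaction distance = v·t_r = 18.3286 × 2.1 = 38.490 m.
Braking distance = v²/(2a) = 18.3286² / (2 × 4.400) = 335.938 / 8.800 = 38.175 m.
Total = 38.490 + 38.175 = 76.665 m.

Total stopping distance ≈ 76.7 m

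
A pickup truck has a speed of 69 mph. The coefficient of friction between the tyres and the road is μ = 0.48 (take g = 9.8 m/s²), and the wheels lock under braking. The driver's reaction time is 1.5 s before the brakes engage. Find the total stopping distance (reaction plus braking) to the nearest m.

Total stopping distance ≈ 147 m

69 mph × 0.44704 = 30.8458 m/s.
a = μg = 0.48 × 9.8 = 4.704 m/s².
Reaction distance = v·t_r = 30.8458 × 1.5 = 46.269 m.
Braking distance = v²/(2a) = 30.8458² / (2 × 4.704) = 951.463 / 9.408 = 101.133 m.
Total = 46.269 + 101.133 = 147.402 m.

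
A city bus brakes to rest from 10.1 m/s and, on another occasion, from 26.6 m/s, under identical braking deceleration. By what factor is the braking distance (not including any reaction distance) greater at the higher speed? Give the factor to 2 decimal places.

Braking distance d = v²/(2a), so with a fixed, d ∝ v².
Factor = (26.6/10.1)² = 2.6337² = 6.9364.

Factor ≈ 6.94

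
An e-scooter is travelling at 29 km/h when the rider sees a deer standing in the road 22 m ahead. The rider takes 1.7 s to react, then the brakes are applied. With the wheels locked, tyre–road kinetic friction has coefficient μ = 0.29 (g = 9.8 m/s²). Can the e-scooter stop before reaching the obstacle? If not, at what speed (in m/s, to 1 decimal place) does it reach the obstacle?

29 km/h ÷ 3.6 = 8.0556 m/s.
a = μg = 0.29 × 9.8 = 2.842 m/s².
Reaction distance = 8.0556 × 1.7 = 13.695 m.
Braking distance needed to stop: v²/(2a) = 64.893 / 5.684 = 11.417 m, so total needed = 13.695 + 11.417 = 25.112 m > 22 m — it cannot stop.
Distance remaining when braking begins: 22 − 13.695 = 8.305 m.
v² = v₀² − 2a·d = 64.893 − 2 × 2.842 × 8.305 = 17.687 m²/s².
v = √17.687 = 4.206 m/s.

No — it strikes the obstacle at 4.2 m/s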